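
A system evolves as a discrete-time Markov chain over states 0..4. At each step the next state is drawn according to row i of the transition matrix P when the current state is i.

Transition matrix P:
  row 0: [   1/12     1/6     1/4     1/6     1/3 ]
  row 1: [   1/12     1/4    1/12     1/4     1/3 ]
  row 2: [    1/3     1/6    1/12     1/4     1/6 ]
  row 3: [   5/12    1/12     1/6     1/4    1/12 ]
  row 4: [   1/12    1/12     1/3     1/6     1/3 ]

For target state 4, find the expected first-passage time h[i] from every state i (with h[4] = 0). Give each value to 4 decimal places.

h = [3.9861, 3.9629, 4.6291, 5.0168, 0.0000]

First-step conditioning: h[4] = 0; for i ≠ 4, h[i] = 1 + Σ_k P[i][k]·h[k].
  h[0] = 1 + 1/12·h[0] + 1/6·h[1] + 1/4·h[2] + 1/6·h[3]
  h[1] = 1 + 1/12·h[0] + 1/4·h[1] + 1/12·h[2] + 1/4·h[3]
  h[2] = 1 + 1/3·h[0] + 1/6·h[1] + 1/12·h[2] + 1/4·h[3]
  h[3] = 1 + 5/12·h[0] + 1/12·h[1] + 1/6·h[2] + 1/4·h[3]
Solving the 4×4 linear system over states ≠ 4 gives exactly h = [6868/1723, 6828/1723, 7976/1723, 8644/1723, 0] (h[4] = 0 is the target).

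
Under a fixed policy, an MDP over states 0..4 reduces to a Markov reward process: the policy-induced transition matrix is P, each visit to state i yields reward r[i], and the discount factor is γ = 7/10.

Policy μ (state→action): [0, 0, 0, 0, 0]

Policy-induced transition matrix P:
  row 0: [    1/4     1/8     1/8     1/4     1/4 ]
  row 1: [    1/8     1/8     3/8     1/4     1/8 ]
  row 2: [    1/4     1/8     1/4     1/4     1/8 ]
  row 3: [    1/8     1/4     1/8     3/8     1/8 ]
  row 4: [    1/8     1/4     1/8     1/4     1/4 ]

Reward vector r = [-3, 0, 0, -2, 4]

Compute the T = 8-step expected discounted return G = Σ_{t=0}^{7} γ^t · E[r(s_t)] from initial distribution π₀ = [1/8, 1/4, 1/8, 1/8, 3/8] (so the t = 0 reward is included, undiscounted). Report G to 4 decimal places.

G = 0.1076

t=0: π = [0.1250, 0.2500, 0.1250, 0.1250, 0.3750], E[r] = 0.8750, γ^t·E[r] = 0.875000, running G = 0.875000
t=1: π = [0.1563, 0.1875, 0.2031, 0.2656, 0.1875], E[r] = -0.2500, γ^t·E[r] = -0.175000, running G = 0.700000
t=2: π = [0.1699, 0.1816, 0.1973, 0.2832, 0.1680], E[r] = -0.4043, γ^t·E[r] = -0.198105, running G = 0.501895
t=3: π = [0.1709, 0.1814, 0.1951, 0.2854, 0.1672], E[r] = -0.4146, γ^t·E[r] = -0.142191, running G = 0.359704
t=4: π = [0.1707, 0.1816, 0.1947, 0.2857, 0.1673], E[r] = -0.4145, γ^t·E[r] = -0.099526, running G = 0.260177
t=5: π = [0.1707, 0.1816, 0.1947, 0.2857, 0.1673], E[r] = -0.4145, γ^t·E[r] = -0.069659, running G = 0.190518
t=6: π = [0.1707, 0.1816, 0.1947, 0.2857, 0.1672], E[r] = -0.4145, γ^t·E[r] = -0.048765, running G = 0.141753
t=7: π = [0.1707, 0.1816, 0.1947, 0.2857, 0.1672], E[r] = -0.4145, γ^t·E[r] = -0.034136, running G = 0.107617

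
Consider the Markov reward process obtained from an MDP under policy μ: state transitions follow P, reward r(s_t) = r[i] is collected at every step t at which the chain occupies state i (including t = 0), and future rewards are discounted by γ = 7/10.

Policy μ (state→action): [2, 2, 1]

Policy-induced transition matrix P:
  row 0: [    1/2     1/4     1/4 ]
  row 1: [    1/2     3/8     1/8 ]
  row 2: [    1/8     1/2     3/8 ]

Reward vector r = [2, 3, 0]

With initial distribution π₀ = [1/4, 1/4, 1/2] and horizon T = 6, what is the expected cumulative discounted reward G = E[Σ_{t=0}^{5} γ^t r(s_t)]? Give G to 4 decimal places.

t=0: π = [0.2500, 0.2500, 0.5000], E[r] = 1.2500, γ^t·E[r] = 1.250000, running G = 1.250000
t=1: π = [0.3125, 0.4063, 0.2813], E[r] = 1.8438, γ^t·E[r] = 1.290625, running G = 2.540625
t=2: π = [0.3945, 0.3711, 0.2344], E[r] = 1.9023, γ^t·E[r] = 0.932148, running G = 3.472773
t=3: π = [0.4121, 0.3550, 0.2329], E[r] = 1.8892, γ^t·E[r] = 0.647982, running G = 4.120755
t=4: π = [0.4127, 0.3526, 0.2347], E[r] = 1.8831, γ^t·E[r] = 0.452137, running G = 4.572892
t=5: π = [0.4120, 0.3528, 0.2353], E[r] = 1.8822, γ^t·E[r] = 0.316346, running G = 4.889237

G = 4.8892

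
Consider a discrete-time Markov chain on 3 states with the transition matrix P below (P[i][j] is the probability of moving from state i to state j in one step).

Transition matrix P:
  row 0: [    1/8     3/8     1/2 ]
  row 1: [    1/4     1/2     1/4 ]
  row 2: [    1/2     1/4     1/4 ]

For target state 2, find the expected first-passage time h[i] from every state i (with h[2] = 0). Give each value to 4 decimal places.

First-step conditioning: h[2] = 0; for i ≠ 2, h[i] = 1 + Σ_k P[i][k]·h[k].
  h[0] = 1 + 1/8·h[0] + 3/8·h[1]
  h[1] = 1 + 1/4·h[0] + 1/2·h[1]
Solving the 2×2 linear system over states ≠ 2 gives exactly h = [28/11, 36/11, 0] (h[2] = 0 is the target).

h = [2.5455, 3.2727, 0.0000]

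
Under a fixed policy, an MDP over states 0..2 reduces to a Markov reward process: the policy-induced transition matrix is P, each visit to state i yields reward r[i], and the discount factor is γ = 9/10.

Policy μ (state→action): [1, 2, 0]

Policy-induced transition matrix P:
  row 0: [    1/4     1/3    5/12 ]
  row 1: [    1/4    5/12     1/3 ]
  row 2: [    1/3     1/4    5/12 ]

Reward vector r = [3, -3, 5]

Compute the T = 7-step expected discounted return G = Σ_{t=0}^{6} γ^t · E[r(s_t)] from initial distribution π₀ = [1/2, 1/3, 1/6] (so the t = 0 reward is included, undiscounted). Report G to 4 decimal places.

G = 8.8474

t=0: π = [0.5000, 0.3333, 0.1667], E[r] = 1.3333, γ^t·E[r] = 1.333333, running G = 1.333333
t=1: π = [0.2639, 0.3472, 0.3889], E[r] = 1.6944, γ^t·E[r] = 1.525000, running G = 2.858333
t=2: π = [0.2824, 0.3299, 0.3877], E[r] = 1.7963, γ^t·E[r] = 1.455000, running G = 4.313333
t=3: π = [0.2823, 0.3285, 0.3892], E[r] = 1.8073, γ^t·E[r] = 1.317516, running G = 5.630849
t=4: π = [0.2824, 0.3283, 0.3893], E[r] = 1.8089, γ^t·E[r] = 1.186829, running G = 6.817678
t=5: π = [0.2824, 0.3282, 0.3893], E[r] = 1.8091, γ^t·E[r] = 1.068271, running G = 7.885950
t=6: π = [0.2824, 0.3282, 0.3893], E[r] = 1.8092, γ^t·E[r] = 0.961460, running G = 8.847409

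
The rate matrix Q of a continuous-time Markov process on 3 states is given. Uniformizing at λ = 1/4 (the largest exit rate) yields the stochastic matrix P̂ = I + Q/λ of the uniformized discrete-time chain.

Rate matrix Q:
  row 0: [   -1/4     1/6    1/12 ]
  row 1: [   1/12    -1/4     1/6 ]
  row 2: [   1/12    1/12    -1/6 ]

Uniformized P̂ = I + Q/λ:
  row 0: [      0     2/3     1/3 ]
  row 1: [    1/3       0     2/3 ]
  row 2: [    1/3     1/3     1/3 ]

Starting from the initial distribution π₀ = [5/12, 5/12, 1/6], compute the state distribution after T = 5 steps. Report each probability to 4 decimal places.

t=0: π = [0.4167, 0.4167, 0.1667]
t=1: π = [0.1944, 0.3333, 0.4722]
t=2: π = [0.2685, 0.2870, 0.4444]
t=3: π = [0.2438, 0.3272, 0.4290]
t=4: π = [0.2521, 0.3056, 0.4424]
t=5: π = [0.2493, 0.3155, 0.4352]

π = [0.2493, 0.3155, 0.4352]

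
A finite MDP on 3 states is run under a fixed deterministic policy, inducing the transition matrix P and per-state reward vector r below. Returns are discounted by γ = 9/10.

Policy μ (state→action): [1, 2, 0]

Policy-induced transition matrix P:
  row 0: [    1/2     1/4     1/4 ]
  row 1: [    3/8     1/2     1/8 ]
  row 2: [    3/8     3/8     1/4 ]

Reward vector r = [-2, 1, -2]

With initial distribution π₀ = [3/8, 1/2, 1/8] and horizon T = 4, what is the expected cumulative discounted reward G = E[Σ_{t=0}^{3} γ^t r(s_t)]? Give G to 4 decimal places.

G = -2.6169

t=0: π = [0.3750, 0.5000, 0.1250], E[r] = -0.5000, γ^t·E[r] = -0.500000, running G = -0.500000
t=1: π = [0.4219, 0.3906, 0.1875], E[r] = -0.8281, γ^t·E[r] = -0.745313, running G = -1.245313
t=2: π = [0.4277, 0.3711, 0.2012], E[r] = -0.8867, γ^t·E[r] = -0.718242, running G = -1.963555
t=3: π = [0.4285, 0.3679, 0.2036], E[r] = -0.8962, γ^t·E[r] = -0.653359, running G = -2.616914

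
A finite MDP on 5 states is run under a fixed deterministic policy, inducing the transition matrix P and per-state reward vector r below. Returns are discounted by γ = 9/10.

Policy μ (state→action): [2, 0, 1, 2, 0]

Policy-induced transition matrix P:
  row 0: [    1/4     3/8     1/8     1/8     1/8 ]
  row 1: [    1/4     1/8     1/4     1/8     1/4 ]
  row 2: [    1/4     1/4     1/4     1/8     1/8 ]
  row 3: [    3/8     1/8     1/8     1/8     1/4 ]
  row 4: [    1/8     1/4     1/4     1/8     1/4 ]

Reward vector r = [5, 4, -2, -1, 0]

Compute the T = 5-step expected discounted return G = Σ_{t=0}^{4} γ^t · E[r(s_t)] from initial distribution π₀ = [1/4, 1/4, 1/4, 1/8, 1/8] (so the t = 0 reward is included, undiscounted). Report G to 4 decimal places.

t=0: π = [0.2500, 0.2500, 0.2500, 0.1250, 0.1250], E[r] = 1.6250, γ^t·E[r] = 1.625000, running G = 1.625000
t=1: π = [0.2500, 0.2344, 0.2031, 0.1250, 0.1875], E[r] = 1.6563, γ^t·E[r] = 1.490625, running G = 3.115625
t=2: π = [0.2422, 0.2363, 0.2031, 0.1250, 0.1934], E[r] = 1.6250, γ^t·E[r] = 1.316250, running G = 4.431875
t=3: π = [0.2415, 0.2351, 0.2041, 0.1250, 0.1943], E[r] = 1.6145, γ^t·E[r] = 1.176972, running G = 5.608847
t=4: π = [0.2413, 0.2352, 0.2042, 0.1250, 0.1943], E[r] = 1.6140, γ^t·E[r] = 1.058914, running G = 6.667761

G = 6.6678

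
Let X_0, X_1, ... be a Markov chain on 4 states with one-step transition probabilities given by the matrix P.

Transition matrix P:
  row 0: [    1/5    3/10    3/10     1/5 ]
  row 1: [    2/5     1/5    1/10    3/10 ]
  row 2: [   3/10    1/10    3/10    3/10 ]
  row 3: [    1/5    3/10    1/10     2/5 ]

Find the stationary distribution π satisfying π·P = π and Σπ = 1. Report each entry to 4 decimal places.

π = [0.2667, 0.2379, 0.1917, 0.3037]

Balance equations π_j = Σ_i π_i·P[i][j]:
  π_0 = 1/5·π_0 + 2/5·π_1 + 3/10·π_2 + 1/5·π_3
  π_1 = 3/10·π_0 + 1/5·π_1 + 1/10·π_2 + 3/10·π_3
  π_2 = 3/10·π_0 + 1/10·π_1 + 3/10·π_2 + 1/10·π_3
  normalize: π_0 + π_1 + π_2 + π_3 = 1
Solving the linear system gives exactly π = [231/866, 103/433, 83/433, 263/866].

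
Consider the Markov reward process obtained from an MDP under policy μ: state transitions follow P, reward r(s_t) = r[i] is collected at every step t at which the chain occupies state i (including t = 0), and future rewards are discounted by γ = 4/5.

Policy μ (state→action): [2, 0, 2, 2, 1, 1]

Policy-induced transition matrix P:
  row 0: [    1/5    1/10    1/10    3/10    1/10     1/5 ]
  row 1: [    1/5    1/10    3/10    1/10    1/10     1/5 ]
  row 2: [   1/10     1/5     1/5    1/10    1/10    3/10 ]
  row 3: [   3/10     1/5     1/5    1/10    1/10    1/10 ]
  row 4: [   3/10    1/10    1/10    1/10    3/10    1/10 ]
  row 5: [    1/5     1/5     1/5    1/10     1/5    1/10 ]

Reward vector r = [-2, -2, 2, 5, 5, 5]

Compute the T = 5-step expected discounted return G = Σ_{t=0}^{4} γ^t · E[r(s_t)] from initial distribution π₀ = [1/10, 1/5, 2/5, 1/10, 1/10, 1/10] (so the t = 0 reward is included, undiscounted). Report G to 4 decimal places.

G = 6.3476

t=0: π = [0.1000, 0.2000, 0.4000, 0.1000, 0.1000, 0.1000], E[r] = 1.7000, γ^t·E[r] = 1.700000, running G = 1.700000
t=1: π = [0.1800, 0.1600, 0.2000, 0.1200, 0.1300, 0.2100], E[r] = 2.0200, γ^t·E[r] = 1.616000, running G = 3.316000
t=2: π = [0.2050, 0.1530, 0.1850, 0.1360, 0.1470, 0.1740], E[r] = 1.9390, γ^t·E[r] = 1.240960, running G = 4.556960
t=3: π = [0.2098, 0.1495, 0.1801, 0.1410, 0.1468, 0.1728], E[r] = 1.9446, γ^t·E[r] = 0.995635, running G = 5.552595
t=4: π = [0.2108, 0.1494, 0.1793, 0.1420, 0.1466, 0.1720], E[r] = 1.9410, γ^t·E[r] = 0.795038, running G = 6.347633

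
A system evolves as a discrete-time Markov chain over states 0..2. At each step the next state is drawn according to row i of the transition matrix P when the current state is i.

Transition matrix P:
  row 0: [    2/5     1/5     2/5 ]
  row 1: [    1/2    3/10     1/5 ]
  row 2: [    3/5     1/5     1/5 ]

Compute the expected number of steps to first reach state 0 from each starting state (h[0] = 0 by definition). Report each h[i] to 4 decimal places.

h = [0.0000, 1.9231, 1.7308]

First-step conditioning: h[0] = 0; for i ≠ 0, h[i] = 1 + Σ_k P[i][k]·h[k].
  h[1] = 1 + 3/10·h[1] + 1/5·h[2]
  h[2] = 1 + 1/5·h[1] + 1/5·h[2]
Solving the 2×2 linear system over states ≠ 0 gives exactly h = [0, 25/13, 45/26] (h[0] = 0 is the target).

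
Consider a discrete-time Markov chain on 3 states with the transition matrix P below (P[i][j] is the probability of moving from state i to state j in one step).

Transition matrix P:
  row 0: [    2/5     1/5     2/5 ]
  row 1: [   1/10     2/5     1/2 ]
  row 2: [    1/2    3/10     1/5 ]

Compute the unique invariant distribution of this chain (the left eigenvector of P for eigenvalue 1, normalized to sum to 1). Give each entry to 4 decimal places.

π = [0.3474, 0.2947, 0.3579]

Balance equations π_j = Σ_i π_i·P[i][j]:
  π_0 = 2/5·π_0 + 1/10·π_1 + 1/2·π_2
  π_1 = 1/5·π_0 + 2/5·π_1 + 3/10·π_2
  normalize: π_0 + π_1 + π_2 = 1
Solving the linear system gives exactly π = [33/95, 28/95, 34/95].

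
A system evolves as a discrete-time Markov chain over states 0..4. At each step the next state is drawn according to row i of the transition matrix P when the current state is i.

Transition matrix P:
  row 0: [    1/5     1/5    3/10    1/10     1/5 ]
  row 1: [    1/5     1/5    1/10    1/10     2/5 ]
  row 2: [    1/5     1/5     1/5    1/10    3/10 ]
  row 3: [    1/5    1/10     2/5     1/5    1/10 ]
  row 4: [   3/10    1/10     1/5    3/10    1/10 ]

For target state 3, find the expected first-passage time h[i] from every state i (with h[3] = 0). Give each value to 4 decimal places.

First-step conditioning: h[3] = 0; for i ≠ 3, h[i] = 1 + Σ_k P[i][k]·h[k].
  h[0] = 1 + 1/5·h[0] + 1/5·h[1] + 3/10·h[2] + 1/5·h[4]
  h[1] = 1 + 1/5·h[0] + 1/5·h[1] + 1/10·h[2] + 2/5·h[4]
  h[2] = 1 + 1/5·h[0] + 1/5·h[1] + 1/5·h[2] + 3/10·h[4]
  h[4] = 1 + 3/10·h[0] + 1/10·h[1] + 1/5·h[2] + 1/10·h[4]
Solving the 4×4 linear system over states ≠ 3 gives exactly h = [620/91, 600/91, 610/91, 0, 510/91] (h[3] = 0 is the target).

h = [6.8132, 6.5934, 6.7033, 0.0000, 5.6044]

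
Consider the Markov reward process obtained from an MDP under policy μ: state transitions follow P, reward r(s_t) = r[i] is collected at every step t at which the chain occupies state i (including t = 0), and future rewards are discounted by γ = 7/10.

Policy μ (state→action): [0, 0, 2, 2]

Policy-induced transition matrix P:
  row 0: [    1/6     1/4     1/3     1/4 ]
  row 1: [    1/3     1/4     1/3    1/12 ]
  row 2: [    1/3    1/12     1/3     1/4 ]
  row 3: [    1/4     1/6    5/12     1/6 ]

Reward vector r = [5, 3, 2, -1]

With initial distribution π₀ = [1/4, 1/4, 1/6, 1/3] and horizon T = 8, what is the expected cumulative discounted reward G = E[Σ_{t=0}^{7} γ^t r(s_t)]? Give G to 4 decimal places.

t=0: π = [0.2500, 0.2500, 0.1667, 0.3333], E[r] = 2.0000, γ^t·E[r] = 2.000000, running G = 2.000000
t=1: π = [0.2639, 0.1944, 0.3611, 0.1806], E[r] = 2.4444, γ^t·E[r] = 1.711111, running G = 3.711111
t=2: π = [0.2743, 0.1748, 0.3484, 0.2025], E[r] = 2.3900, γ^t·E[r] = 1.171123, running G = 4.882234
t=3: π = [0.2707, 0.1751, 0.3502, 0.2040], E[r] = 2.3753, γ^t·E[r] = 0.814724, running G = 5.696958
t=4: π = [0.2712, 0.1746, 0.3503, 0.2038], E[r] = 2.3768, γ^t·E[r] = 0.570668, running G = 6.267626
t=5: π = [0.2711, 0.1746, 0.3503, 0.2039], E[r] = 2.3763, γ^t·E[r] = 0.399391, running G = 6.667017
t=6: π = [0.2711, 0.1746, 0.3503, 0.2039], E[r] = 2.3764, γ^t·E[r] = 0.279576, running G = 6.946593
t=7: π = [0.2711, 0.1746, 0.3503, 0.2039], E[r] = 2.3764, γ^t·E[r] = 0.195703, running G = 7.142296

G = 7.1423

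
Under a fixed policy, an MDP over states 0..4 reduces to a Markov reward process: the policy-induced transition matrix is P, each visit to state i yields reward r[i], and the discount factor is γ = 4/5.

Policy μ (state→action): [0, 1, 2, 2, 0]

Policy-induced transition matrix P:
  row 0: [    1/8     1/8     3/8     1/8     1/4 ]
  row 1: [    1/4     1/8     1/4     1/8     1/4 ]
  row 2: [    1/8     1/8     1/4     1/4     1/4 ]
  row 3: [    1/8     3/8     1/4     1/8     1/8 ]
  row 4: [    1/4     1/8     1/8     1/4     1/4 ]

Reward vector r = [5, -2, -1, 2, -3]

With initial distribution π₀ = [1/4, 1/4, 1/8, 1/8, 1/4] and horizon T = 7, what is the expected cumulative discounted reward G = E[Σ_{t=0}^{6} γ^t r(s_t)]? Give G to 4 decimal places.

G = 0.0832

t=0: π = [0.2500, 0.2500, 0.1250, 0.1250, 0.2500], E[r] = 0.1250, γ^t·E[r] = 0.125000, running G = 0.125000
t=1: π = [0.1875, 0.1563, 0.2500, 0.1719, 0.2344], E[r] = 0.0156, γ^t·E[r] = 0.012500, running G = 0.137500
t=2: π = [0.1738, 0.1680, 0.2441, 0.1855, 0.2285], E[r] = -0.0254, γ^t·E[r] = -0.016250, running G = 0.121250
t=3: π = [0.1746, 0.1714, 0.2432, 0.1841, 0.2268], E[r] = -0.0254, γ^t·E[r] = -0.013000, running G = 0.108250
t=4: π = [0.1748, 0.1710, 0.2435, 0.1837, 0.2270], E[r] = -0.0251, γ^t·E[r] = -0.010288, running G = 0.097963
t=5: π = [0.1748, 0.1709, 0.2435, 0.1838, 0.2270], E[r] = -0.0251, γ^t·E[r] = -0.008215, running G = 0.089748
t=6: π = [0.1747, 0.1710, 0.2435, 0.1838, 0.2270], E[r] = -0.0251, γ^t·E[r] = -0.006576, running G = 0.083172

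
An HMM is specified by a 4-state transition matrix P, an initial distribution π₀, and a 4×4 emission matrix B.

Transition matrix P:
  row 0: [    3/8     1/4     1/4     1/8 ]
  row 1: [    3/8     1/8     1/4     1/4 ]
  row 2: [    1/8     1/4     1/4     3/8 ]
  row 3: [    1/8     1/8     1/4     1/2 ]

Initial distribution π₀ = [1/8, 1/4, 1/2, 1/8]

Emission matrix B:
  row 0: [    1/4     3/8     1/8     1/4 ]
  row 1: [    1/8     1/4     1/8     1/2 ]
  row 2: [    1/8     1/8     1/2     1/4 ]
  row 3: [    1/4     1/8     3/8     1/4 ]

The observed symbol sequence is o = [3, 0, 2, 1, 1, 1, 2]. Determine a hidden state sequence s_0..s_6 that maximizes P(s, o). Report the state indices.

t=0: δ = [3.125e-02, 1.250e-01, 1.250e-01, 3.125e-02]  (obs o_0=3)
t=1: δ = [1.172e-02, 3.906e-03, 3.906e-03, 1.172e-02]  ψ = [1, 2, 1, 2]  (obs o_1=0)
t=2: δ = [5.493e-04, 3.662e-04, 1.465e-03, 2.197e-03]  ψ = [0, 0, 0, 3]  (obs o_2=2)
t=3: δ = [1.030e-04, 9.155e-05, 6.866e-05, 1.373e-04]  ψ = [3, 2, 3, 3]  (obs o_3=1)
t=4: δ = [1.448e-05, 6.437e-06, 4.292e-06, 8.583e-06]  ψ = [0, 0, 3, 3]  (obs o_4=1)
t=5: δ = [2.037e-06, 9.052e-07, 4.526e-07, 5.364e-07]  ψ = [0, 0, 0, 3]  (obs o_5=1)
t=6: δ = [9.548e-08, 6.365e-08, 2.546e-07, 1.006e-07]  ψ = [0, 0, 0, 3]  (obs o_6=2)
backtrack: best end state = 2; path = [2, 3, 3, 0, 0, 0, 2]

path = [2, 3, 3, 0, 0, 0, 2]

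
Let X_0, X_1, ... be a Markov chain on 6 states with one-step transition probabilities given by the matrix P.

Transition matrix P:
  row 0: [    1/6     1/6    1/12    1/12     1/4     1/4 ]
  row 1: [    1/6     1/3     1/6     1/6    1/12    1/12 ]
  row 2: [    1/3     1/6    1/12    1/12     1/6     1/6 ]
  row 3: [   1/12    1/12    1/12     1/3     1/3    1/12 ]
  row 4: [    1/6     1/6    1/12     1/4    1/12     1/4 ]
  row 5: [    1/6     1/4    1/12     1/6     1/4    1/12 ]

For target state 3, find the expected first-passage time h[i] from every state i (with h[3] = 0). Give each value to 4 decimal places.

First-step conditioning: h[3] = 0; for i ≠ 3, h[i] = 1 + Σ_k P[i][k]·h[k].
  h[0] = 1 + 1/6·h[0] + 1/6·h[1] + 1/12·h[2] + 1/4·h[4] + 1/4·h[5]
  h[1] = 1 + 1/6·h[0] + 1/3·h[1] + 1/6·h[2] + 1/12·h[4] + 1/12·h[5]
  h[2] = 1 + 1/3·h[0] + 1/6·h[1] + 1/12·h[2] + 1/6·h[4] + 1/6·h[5]
  h[4] = 1 + 1/6·h[0] + 1/6·h[1] + 1/12·h[2] + 1/12·h[4] + 1/4·h[5]
  h[5] = 1 + 1/6·h[0] + 1/4·h[1] + 1/12·h[2] + 1/4·h[4] + 1/12·h[5]
Solving the 5×5 linear system over states ≠ 3 gives exactly h = [55/8, 13/2, 7, 0, 165/28, 89/14] (h[3] = 0 is the target).

h = [6.8750, 6.5000, 7.0000, 0.0000, 5.8929, 6.3571]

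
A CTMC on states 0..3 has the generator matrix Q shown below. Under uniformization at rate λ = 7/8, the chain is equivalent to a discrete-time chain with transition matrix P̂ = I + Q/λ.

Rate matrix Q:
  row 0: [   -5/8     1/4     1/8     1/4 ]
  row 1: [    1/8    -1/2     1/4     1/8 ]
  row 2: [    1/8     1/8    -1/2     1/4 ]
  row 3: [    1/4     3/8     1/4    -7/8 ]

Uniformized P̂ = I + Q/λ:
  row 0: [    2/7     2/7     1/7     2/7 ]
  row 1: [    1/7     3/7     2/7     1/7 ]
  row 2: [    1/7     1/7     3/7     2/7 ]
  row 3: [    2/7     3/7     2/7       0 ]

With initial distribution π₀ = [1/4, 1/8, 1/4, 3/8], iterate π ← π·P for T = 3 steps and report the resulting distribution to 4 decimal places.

t=0: π = [0.2500, 0.1250, 0.2500, 0.3750]
t=1: π = [0.2321, 0.3214, 0.2857, 0.1607]
t=2: π = [0.1990, 0.3138, 0.2934, 0.1939]
t=3: π = [0.1990, 0.3163, 0.2992, 0.1855]

π = [0.1990, 0.3163, 0.2992, 0.1855]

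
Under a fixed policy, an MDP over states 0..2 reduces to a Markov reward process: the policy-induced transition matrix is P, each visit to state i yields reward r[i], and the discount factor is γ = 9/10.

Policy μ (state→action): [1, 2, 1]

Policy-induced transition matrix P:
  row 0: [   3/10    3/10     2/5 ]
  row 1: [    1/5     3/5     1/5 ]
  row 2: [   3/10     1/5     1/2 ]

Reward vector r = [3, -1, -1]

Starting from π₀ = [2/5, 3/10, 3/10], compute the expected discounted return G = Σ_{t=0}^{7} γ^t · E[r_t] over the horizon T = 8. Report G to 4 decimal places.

t=0: π = [0.4000, 0.3000, 0.3000], E[r] = 0.6000, γ^t·E[r] = 0.600000, running G = 0.600000
t=1: π = [0.2700, 0.3600, 0.3700], E[r] = 0.0800, γ^t·E[r] = 0.072000, running G = 0.672000
t=2: π = [0.2640, 0.3710, 0.3650], E[r] = 0.0560, γ^t·E[r] = 0.045360, running G = 0.717360
t=3: π = [0.2629, 0.3748, 0.3623], E[r] = 0.0516, γ^t·E[r] = 0.037616, running G = 0.754976
t=4: π = [0.2625, 0.3762, 0.3613], E[r] = 0.0501, γ^t·E[r] = 0.032857, running G = 0.787834
t=5: π = [0.2624, 0.3767, 0.3609], E[r] = 0.0495, γ^t·E[r] = 0.029239, running G = 0.817073
t=6: π = [0.2623, 0.3769, 0.3607], E[r] = 0.0493, γ^t·E[r] = 0.026203, running G = 0.843276
t=7: π = [0.2623, 0.3770, 0.3607], E[r] = 0.0492, γ^t·E[r] = 0.023545, running G = 0.866821

G = 0.8668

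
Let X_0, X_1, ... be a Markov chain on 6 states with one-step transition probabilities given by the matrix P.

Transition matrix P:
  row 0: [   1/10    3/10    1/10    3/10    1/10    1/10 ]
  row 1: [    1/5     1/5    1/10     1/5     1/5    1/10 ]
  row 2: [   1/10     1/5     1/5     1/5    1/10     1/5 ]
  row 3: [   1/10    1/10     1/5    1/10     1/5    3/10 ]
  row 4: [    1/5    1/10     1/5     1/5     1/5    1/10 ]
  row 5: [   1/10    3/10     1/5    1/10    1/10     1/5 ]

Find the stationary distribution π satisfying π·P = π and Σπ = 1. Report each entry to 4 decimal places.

π = [0.1350, 0.1973, 0.1668, 0.1787, 0.1529, 0.1694]

Balance equations π_j = Σ_i π_i·P[i][j]:
  π_0 = 1/10·π_0 + 1/5·π_1 + 1/10·π_2 + 1/10·π_3 + 1/5·π_4 + 1/10·π_5
  π_1 = 3/10·π_0 + 1/5·π_1 + 1/5·π_2 + 1/10·π_3 + 1/10·π_4 + 3/10·π_5
  π_2 = 1/10·π_0 + 1/10·π_1 + 1/5·π_2 + 1/5·π_3 + 1/5·π_4 + 1/5·π_5
  π_3 = 3/10·π_0 + 1/5·π_1 + 1/5·π_2 + 1/10·π_3 + 1/5·π_4 + 1/10·π_5
  π_4 = 1/10·π_0 + 1/5·π_1 + 1/10·π_2 + 1/5·π_3 + 1/5·π_4 + 1/10·π_5
  normalize: π_0 + π_1 + π_2 + π_3 + π_4 + π_5 = 1
Solving the linear system gives exactly π = [123/911, 19949/101121, 16864/101121, 18070/101121, 15460/101121, 17125/101121].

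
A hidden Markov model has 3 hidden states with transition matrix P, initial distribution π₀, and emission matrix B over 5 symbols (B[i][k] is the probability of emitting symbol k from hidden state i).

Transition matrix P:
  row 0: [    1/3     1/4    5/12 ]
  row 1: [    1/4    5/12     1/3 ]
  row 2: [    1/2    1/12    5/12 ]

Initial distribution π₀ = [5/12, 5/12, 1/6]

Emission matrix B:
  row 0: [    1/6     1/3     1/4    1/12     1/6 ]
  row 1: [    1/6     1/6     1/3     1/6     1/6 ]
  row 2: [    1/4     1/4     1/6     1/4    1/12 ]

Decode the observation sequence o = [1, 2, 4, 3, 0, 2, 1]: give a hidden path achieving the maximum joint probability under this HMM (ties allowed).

t=0: δ = [1.389e-01, 6.944e-02, 4.167e-02]  (obs o_0=1)
t=1: δ = [1.157e-02, 1.157e-02, 9.645e-03]  ψ = [0, 0, 0]  (obs o_1=2)
t=2: δ = [8.038e-04, 8.038e-04, 4.019e-04]  ψ = [2, 1, 0]  (obs o_2=4)
t=3: δ = [2.233e-05, 5.582e-05, 8.372e-05]  ψ = [0, 1, 0]  (obs o_3=3)
t=4: δ = [6.977e-06, 3.876e-06, 8.721e-06]  ψ = [2, 1, 2]  (obs o_4=0)
t=5: δ = [1.090e-06, 5.814e-07, 6.056e-07]  ψ = [2, 0, 2]  (obs o_5=2)
t=6: δ = [1.211e-07, 4.542e-08, 1.136e-07]  ψ = [0, 0, 0]  (obs o_6=1)
backtrack: best end state = 0; path = [0, 2, 0, 2, 2, 0, 0]

path = [0, 2, 0, 2, 2, 0, 0]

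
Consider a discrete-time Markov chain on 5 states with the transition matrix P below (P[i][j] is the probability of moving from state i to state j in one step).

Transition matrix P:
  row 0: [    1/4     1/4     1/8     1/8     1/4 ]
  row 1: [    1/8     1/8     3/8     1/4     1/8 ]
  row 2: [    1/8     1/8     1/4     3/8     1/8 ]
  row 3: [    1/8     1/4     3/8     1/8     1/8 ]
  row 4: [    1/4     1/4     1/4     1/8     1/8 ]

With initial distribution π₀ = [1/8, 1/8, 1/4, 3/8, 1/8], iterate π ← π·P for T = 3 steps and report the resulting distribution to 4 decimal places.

t=0: π = [0.1250, 0.1250, 0.2500, 0.3750, 0.1250]
t=1: π = [0.1563, 0.2031, 0.2969, 0.2031, 0.1406]
t=2: π = [0.1621, 0.1875, 0.2813, 0.2246, 0.1445]
t=3: π = [0.1633, 0.1914, 0.2813, 0.2188, 0.1453]

π = [0.1633, 0.1914, 0.2813, 0.2188, 0.1453]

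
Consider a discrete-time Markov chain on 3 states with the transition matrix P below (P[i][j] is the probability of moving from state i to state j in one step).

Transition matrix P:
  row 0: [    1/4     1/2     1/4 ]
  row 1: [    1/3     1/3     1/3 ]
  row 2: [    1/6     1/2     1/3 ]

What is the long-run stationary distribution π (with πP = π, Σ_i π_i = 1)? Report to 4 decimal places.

π = [0.2597, 0.4286, 0.3117]

Balance equations π_j = Σ_i π_i·P[i][j]:
  π_0 = 1/4·π_0 + 1/3·π_1 + 1/6·π_2
  π_1 = 1/2·π_0 + 1/3·π_1 + 1/2·π_2
  normalize: π_0 + π_1 + π_2 = 1
Solving the linear system gives exactly π = [20/77, 3/7, 24/77].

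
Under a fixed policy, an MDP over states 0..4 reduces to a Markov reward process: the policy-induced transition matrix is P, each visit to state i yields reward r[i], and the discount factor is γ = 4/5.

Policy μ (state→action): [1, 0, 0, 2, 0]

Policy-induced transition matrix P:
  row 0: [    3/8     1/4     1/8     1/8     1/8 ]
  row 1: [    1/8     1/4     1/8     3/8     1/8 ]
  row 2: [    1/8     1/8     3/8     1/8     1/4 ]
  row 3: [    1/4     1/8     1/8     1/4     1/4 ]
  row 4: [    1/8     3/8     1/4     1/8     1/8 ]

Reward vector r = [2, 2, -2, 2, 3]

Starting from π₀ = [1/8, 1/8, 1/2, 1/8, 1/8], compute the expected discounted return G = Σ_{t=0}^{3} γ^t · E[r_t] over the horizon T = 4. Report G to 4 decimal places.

G = 2.5788

t=0: π = [0.1250, 0.1250, 0.5000, 0.1250, 0.1250], E[r] = 0.1250, γ^t·E[r] = 0.125000, running G = 0.125000
t=1: π = [0.1719, 0.1875, 0.2656, 0.1719, 0.2031], E[r] = 1.1406, γ^t·E[r] = 0.912500, running G = 1.037500
t=2: π = [0.1895, 0.2207, 0.2168, 0.1934, 0.1797], E[r] = 1.3125, γ^t·E[r] = 0.840000, running G = 1.877500
t=3: π = [0.1965, 0.2212, 0.2017, 0.2043, 0.1763], E[r] = 1.3696, γ^t·E[r] = 0.701250, running G = 2.578750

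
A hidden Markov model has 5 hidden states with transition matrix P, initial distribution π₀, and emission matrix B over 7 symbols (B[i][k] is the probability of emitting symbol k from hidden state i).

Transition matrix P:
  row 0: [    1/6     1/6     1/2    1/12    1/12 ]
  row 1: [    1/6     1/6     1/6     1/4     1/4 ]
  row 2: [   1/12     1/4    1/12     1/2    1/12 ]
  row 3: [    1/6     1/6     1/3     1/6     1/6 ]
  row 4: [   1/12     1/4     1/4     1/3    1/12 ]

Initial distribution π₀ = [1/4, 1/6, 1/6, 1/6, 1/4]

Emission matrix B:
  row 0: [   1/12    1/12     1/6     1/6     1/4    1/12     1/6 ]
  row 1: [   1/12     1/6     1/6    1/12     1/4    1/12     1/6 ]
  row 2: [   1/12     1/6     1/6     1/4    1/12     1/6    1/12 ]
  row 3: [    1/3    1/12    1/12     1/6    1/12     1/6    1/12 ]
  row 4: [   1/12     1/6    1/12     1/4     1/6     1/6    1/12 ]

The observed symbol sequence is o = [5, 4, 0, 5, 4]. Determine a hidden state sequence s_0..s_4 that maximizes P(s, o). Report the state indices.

path = [4, 1, 3, 2, 1]

t=0: δ = [2.083e-02, 1.389e-02, 2.778e-02, 2.778e-02, 4.167e-02]  (obs o_0=5)
t=1: δ = [1.157e-03, 2.604e-03, 8.681e-04, 1.157e-03, 7.716e-04]  ψ = [3, 4, 0, 2, 3]  (obs o_1=4)
t=2: δ = [3.617e-05, 3.617e-05, 4.823e-05, 2.170e-04, 5.425e-05]  ψ = [1, 1, 0, 1, 1]  (obs o_2=0)
t=3: δ = [3.014e-06, 3.014e-06, 1.206e-05, 6.028e-06, 6.028e-06]  ψ = [3, 3, 3, 3, 3]  (obs o_3=5)
t=4: δ = [2.512e-07, 7.535e-07, 1.674e-07, 5.023e-07, 1.674e-07]  ψ = [2, 2, 3, 2, 2]  (obs o_4=4)
backtrack: best end state = 1; path = [4, 1, 3, 2, 1]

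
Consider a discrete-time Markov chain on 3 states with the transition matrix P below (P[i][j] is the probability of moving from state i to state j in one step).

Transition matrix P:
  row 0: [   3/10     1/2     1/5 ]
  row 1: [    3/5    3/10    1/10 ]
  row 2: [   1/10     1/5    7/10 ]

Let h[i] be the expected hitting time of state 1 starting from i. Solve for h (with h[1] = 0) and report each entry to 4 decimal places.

First-step conditioning: h[1] = 0; for i ≠ 1, h[i] = 1 + Σ_k P[i][k]·h[k].
  h[0] = 1 + 3/10·h[0] + 1/5·h[2]
  h[2] = 1 + 1/10·h[0] + 7/10·h[2]
Solving the 2×2 linear system over states ≠ 1 gives exactly h = [50/19, 0, 80/19] (h[1] = 0 is the target).

h = [2.6316, 0.0000, 4.2105]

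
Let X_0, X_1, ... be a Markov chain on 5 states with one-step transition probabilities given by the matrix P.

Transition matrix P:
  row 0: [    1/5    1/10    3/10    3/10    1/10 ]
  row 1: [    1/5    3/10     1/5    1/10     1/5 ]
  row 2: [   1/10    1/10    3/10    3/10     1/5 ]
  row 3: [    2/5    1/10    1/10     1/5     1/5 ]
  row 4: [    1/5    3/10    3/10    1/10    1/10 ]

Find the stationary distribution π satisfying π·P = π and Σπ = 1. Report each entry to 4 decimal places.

π = [0.2186, 0.1655, 0.2408, 0.2132, 0.1619]

Balance equations π_j = Σ_i π_i·P[i][j]:
  π_0 = 1/5·π_0 + 1/5·π_1 + 1/10·π_2 + 2/5·π_3 + 1/5·π_4
  π_1 = 1/10·π_0 + 3/10·π_1 + 1/10·π_2 + 1/10·π_3 + 3/10·π_4
  π_2 = 3/10·π_0 + 1/5·π_1 + 3/10·π_2 + 1/10·π_3 + 3/10·π_4
  π_3 = 3/10·π_0 + 1/10·π_1 + 3/10·π_2 + 1/5·π_3 + 1/10·π_4
  normalize: π_0 + π_1 + π_2 + π_3 + π_4 = 1
Solving the linear system gives exactly π = [1915/8762, 725/4381, 1055/4381, 934/4381, 1419/8762].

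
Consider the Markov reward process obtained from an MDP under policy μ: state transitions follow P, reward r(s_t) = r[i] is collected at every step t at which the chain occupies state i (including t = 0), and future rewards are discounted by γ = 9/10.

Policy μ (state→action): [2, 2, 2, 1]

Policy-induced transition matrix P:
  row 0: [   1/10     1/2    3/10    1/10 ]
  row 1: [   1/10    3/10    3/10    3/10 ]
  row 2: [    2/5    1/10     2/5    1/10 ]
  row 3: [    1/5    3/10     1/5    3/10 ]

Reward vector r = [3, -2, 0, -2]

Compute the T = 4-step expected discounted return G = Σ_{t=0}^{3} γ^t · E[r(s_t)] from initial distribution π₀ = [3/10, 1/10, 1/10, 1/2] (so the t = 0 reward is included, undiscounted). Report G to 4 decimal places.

G = -1.3725

t=0: π = [0.3000, 0.1000, 0.1000, 0.5000], E[r] = -0.3000, γ^t·E[r] = -0.300000, running G = -0.300000
t=1: π = [0.1800, 0.3400, 0.2600, 0.2200], E[r] = -0.5800, γ^t·E[r] = -0.522000, running G = -0.822000
t=2: π = [0.2000, 0.2840, 0.3040, 0.2120], E[r] = -0.3920, γ^t·E[r] = -0.317520, running G = -1.139520
t=3: π = [0.2124, 0.2792, 0.3092, 0.1992], E[r] = -0.3196, γ^t·E[r] = -0.232988, running G = -1.372508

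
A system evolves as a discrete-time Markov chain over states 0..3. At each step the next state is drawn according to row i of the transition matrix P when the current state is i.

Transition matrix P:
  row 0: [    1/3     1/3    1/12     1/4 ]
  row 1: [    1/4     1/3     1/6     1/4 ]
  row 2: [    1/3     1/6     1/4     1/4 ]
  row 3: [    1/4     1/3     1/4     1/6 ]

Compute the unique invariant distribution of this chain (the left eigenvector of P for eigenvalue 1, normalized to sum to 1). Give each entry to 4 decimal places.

Balance equations π_j = Σ_i π_i·P[i][j]:
  π_0 = 1/3·π_0 + 1/4·π_1 + 1/3·π_2 + 1/4·π_3
  π_1 = 1/3·π_0 + 1/3·π_1 + 1/6·π_2 + 1/3·π_3
  π_2 = 1/12·π_0 + 1/6·π_1 + 1/4·π_2 + 1/4·π_3
  normalize: π_0 + π_1 + π_2 + π_3 = 1
Solving the linear system gives exactly π = [229/793, 241/793, 140/793, 3/13].

π = [0.2888, 0.3039, 0.1765, 0.2308]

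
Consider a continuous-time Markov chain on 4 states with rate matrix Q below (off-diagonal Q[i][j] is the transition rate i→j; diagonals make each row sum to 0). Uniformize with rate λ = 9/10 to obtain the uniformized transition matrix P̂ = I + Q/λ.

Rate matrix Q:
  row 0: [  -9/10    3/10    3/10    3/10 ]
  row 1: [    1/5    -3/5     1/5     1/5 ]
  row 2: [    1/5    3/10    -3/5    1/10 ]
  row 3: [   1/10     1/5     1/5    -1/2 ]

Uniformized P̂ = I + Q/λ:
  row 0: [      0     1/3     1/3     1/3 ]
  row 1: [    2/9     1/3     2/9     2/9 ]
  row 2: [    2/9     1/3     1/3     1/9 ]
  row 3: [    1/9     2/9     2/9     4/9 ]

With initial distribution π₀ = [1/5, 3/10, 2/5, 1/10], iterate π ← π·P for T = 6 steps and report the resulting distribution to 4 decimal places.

π = [0.1573, 0.3034, 0.2697, 0.2696]

t=0: π = [0.2000, 0.3000, 0.4000, 0.1000]
t=1: π = [0.1667, 0.3222, 0.2889, 0.2222]
t=2: π = [0.1605, 0.3086, 0.2728, 0.2580]
t=3: π = [0.1579, 0.3047, 0.2704, 0.2671]
t=4: π = [0.1575, 0.3037, 0.2698, 0.2691]
t=5: π = [0.1573, 0.3034, 0.2697, 0.2695]
t=6: π = [0.1573, 0.3034, 0.2697, 0.2696]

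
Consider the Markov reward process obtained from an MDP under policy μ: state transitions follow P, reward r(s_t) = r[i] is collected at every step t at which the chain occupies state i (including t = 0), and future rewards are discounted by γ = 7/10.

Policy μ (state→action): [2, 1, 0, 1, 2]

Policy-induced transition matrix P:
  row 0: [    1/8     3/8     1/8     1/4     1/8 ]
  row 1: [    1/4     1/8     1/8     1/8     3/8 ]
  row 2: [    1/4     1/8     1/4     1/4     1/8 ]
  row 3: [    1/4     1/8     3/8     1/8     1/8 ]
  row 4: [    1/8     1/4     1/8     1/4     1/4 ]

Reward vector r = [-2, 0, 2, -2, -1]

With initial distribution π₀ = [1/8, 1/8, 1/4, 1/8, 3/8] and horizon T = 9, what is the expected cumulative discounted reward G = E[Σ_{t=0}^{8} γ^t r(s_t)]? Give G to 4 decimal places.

t=0: π = [0.1250, 0.1250, 0.2500, 0.1250, 0.3750], E[r] = -0.3750, γ^t·E[r] = -0.375000, running G = -0.375000
t=1: π = [0.1875, 0.2031, 0.1875, 0.2188, 0.2031], E[r] = -0.6406, γ^t·E[r] = -0.448438, running G = -0.823438
t=2: π = [0.2012, 0.1973, 0.2031, 0.1973, 0.2012], E[r] = -0.5918, γ^t·E[r] = -0.289980, running G = -1.113418
t=3: π = [0.1997, 0.2004, 0.1997, 0.2007, 0.1995], E[r] = -0.6008, γ^t·E[r] = -0.206085, running G = -1.319503
t=4: π = [0.2001, 0.1999, 0.2001, 0.1999, 0.2000], E[r] = -0.5997, γ^t·E[r] = -0.143988, running G = -1.463491
t=5: π = [0.2000, 0.2000, 0.2000, 0.2000, 0.2000], E[r] = -0.6000, γ^t·E[r] = -0.100849, running G = -1.564340
t=6: π = [0.2000, 0.2000, 0.2000, 0.2000, 0.2000], E[r] = -0.6000, γ^t·E[r] = -0.070588, running G = -1.634927
t=7: π = [0.2000, 0.2000, 0.2000, 0.2000, 0.2000], E[r] = -0.6000, γ^t·E[r] = -0.049413, running G = -1.684340
t=8: π = [0.2000, 0.2000, 0.2000, 0.2000, 0.2000], E[r] = -0.6000, γ^t·E[r] = -0.034589, running G = -1.718929

G = -1.7189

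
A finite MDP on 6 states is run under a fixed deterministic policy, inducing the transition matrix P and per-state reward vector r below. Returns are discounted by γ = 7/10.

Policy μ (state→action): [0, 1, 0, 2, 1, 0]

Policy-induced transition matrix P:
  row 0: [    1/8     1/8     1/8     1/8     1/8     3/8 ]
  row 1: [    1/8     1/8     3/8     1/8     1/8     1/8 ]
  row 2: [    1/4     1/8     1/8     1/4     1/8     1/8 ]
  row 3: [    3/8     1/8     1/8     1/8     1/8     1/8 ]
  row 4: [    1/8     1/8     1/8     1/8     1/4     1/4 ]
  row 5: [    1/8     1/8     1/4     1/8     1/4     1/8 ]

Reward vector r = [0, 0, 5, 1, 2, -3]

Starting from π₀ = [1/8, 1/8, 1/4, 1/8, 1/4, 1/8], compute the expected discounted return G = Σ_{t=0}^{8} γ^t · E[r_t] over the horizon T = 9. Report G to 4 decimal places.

G = 3.2719

t=0: π = [0.1250, 0.1250, 0.2500, 0.1250, 0.2500, 0.1250], E[r] = 1.5000, γ^t·E[r] = 1.500000, running G = 1.500000
t=1: π = [0.1875, 0.1250, 0.1719, 0.1563, 0.1719, 0.1875], E[r] = 0.7969, γ^t·E[r] = 0.557813, running G = 2.057813
t=2: π = [0.1855, 0.1250, 0.1797, 0.1465, 0.1699, 0.1934], E[r] = 0.8047, γ^t·E[r] = 0.394297, running G = 2.452109
t=3: π = [0.1841, 0.1250, 0.1804, 0.1475, 0.1704, 0.1926], E[r] = 0.8125, γ^t·E[r] = 0.278688, running G = 2.730797
t=4: π = [0.1844, 0.1250, 0.1803, 0.1476, 0.1704, 0.1923], E[r] = 0.8130, γ^t·E[r] = 0.195198, running G = 2.925995
t=5: π = [0.1844, 0.1250, 0.1803, 0.1475, 0.1703, 0.1924], E[r] = 0.8125, γ^t·E[r] = 0.136550, running G = 3.062546
t=6: π = [0.1844, 0.1250, 0.1803, 0.1475, 0.1703, 0.1924], E[r] = 0.8125, γ^t·E[r] = 0.095593, running G = 3.158138
t=7: π = [0.1844, 0.1250, 0.1803, 0.1475, 0.1703, 0.1924], E[r] = 0.8125, γ^t·E[r] = 0.066915, running G = 3.225054
t=8: π = [0.1844, 0.1250, 0.1803, 0.1475, 0.1703, 0.1924], E[r] = 0.8125, γ^t·E[r] = 0.046841, running G = 3.271894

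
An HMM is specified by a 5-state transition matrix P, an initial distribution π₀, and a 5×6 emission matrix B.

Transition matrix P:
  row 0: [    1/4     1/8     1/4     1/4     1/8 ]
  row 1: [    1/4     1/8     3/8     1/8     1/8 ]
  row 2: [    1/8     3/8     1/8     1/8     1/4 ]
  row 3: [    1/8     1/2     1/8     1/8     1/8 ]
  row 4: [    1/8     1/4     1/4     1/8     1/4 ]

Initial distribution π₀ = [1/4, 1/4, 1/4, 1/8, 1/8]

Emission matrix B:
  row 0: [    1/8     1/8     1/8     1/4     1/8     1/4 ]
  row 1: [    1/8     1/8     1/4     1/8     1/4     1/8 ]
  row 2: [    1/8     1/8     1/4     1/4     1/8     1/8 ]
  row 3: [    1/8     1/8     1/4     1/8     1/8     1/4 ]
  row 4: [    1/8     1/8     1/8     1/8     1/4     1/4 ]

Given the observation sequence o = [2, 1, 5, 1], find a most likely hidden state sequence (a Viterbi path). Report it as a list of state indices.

t=0: δ = [3.125e-02, 6.250e-02, 6.250e-02, 3.125e-02, 1.562e-02]  (obs o_0=2)
t=1: δ = [1.953e-03, 2.930e-03, 2.930e-03, 9.766e-04, 1.953e-03]  ψ = [1, 2, 1, 0, 2]  (obs o_1=1)
t=2: δ = [1.831e-04, 1.373e-04, 1.373e-04, 1.221e-04, 1.831e-04]  ψ = [1, 2, 1, 0, 2]  (obs o_2=5)
t=3: δ = [5.722e-06, 7.629e-06, 6.437e-06, 5.722e-06, 5.722e-06]  ψ = [0, 3, 1, 0, 4]  (obs o_3=1)
backtrack: best end state = 1; path = [1, 0, 3, 1]

path = [1, 0, 3, 1]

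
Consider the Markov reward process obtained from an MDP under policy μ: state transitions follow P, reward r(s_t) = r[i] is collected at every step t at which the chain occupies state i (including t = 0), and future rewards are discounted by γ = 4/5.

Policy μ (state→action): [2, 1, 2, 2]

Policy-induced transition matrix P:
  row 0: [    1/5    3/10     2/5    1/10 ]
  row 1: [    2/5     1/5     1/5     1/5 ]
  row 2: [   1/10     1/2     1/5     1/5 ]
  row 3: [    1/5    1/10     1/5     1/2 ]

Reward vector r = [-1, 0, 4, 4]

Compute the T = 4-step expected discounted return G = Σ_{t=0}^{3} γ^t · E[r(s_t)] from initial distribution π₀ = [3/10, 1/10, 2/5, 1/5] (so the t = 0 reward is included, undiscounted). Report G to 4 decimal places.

G = 5.5214

t=0: π = [0.3000, 0.1000, 0.4000, 0.2000], E[r] = 2.1000, γ^t·E[r] = 2.100000, running G = 2.100000
t=1: π = [0.1800, 0.3300, 0.2600, 0.2300], E[r] = 1.7800, γ^t·E[r] = 1.424000, running G = 3.524000
t=2: π = [0.2400, 0.2730, 0.2360, 0.2510], E[r] = 1.7080, γ^t·E[r] = 1.093120, running G = 4.617120
t=3: π = [0.2310, 0.2697, 0.2480, 0.2513], E[r] = 1.7662, γ^t·E[r] = 0.904294, running G = 5.521414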